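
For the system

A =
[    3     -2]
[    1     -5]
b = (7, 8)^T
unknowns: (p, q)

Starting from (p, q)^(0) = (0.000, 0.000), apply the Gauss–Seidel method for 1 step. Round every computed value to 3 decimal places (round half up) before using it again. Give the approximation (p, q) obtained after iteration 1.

Iteration 1:
  p = (7 - (-2)·0.000) / (3) = 2.333
  q = (8 - (1)·2.333) / (-5) = -1.133

(2.333, -1.133)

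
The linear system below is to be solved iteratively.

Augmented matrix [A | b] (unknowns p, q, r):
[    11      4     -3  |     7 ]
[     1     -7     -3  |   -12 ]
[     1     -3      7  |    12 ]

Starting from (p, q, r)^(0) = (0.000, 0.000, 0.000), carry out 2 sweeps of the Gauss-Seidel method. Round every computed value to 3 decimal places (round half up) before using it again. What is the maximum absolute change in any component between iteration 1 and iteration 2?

1.027

Iteration 1:
  p = (7 - (4)·0.000 - (-3)·0.000) / (11) = 0.636
  q = (-12 - (1)·0.636 - (-3)·0.000) / (-7) = 1.805
  r = (12 - (1)·0.636 - (-3)·1.805) / (7) = 2.397
Iteration 2:
  p = (7 - (4)·1.805 - (-3)·2.397) / (11) = 0.634
  q = (-12 - (1)·0.634 - (-3)·2.397) / (-7) = 0.778
  r = (12 - (1)·0.634 - (-3)·0.778) / (7) = 1.957
Change: (-0.002, -1.027, -0.440) → max |·| = 1.027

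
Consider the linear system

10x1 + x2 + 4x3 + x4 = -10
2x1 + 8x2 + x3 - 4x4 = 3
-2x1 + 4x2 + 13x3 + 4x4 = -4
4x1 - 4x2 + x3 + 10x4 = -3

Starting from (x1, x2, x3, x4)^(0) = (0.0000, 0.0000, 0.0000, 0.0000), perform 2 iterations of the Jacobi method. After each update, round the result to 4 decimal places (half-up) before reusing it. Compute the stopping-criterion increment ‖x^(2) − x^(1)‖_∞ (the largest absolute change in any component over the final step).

Iteration 1:
  x1 = (-10 - (1)·0.0000 - (4)·0.0000 - (1)·0.0000) / (10) = -1.0000
  x2 = (3 - (2)·0.0000 - (1)·0.0000 - (-4)·0.0000) / (8) = 0.3750
  x3 = (-4 - (-2)·0.0000 - (4)·0.0000 - (4)·0.0000) / (13) = -0.3077
  x4 = (-3 - (4)·0.0000 - (-4)·0.0000 - (1)·0.0000) / (10) = -0.3000
Iteration 2:
  x1 = (-10 - (1)·0.3750 - (4)·-0.3077 - (1)·-0.3000) / (10) = -0.8844
  x2 = (3 - (2)·-1.0000 - (1)·-0.3077 - (-4)·-0.3000) / (8) = 0.5135
  x3 = (-4 - (-2)·-1.0000 - (4)·0.3750 - (4)·-0.3000) / (13) = -0.4846
  x4 = (-3 - (4)·-1.0000 - (-4)·0.3750 - (1)·-0.3077) / (10) = 0.2808
Change: (0.1156, 0.1385, -0.1769, 0.5808) → max |·| = 0.5808

0.5808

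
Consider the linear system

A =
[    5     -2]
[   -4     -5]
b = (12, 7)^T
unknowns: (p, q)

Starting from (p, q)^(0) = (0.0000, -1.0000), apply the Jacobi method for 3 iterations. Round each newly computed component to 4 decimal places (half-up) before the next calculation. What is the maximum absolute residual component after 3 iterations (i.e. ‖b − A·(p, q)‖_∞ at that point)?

2.5600

Iteration 1:
  p = (12 - (-2)·-1.0000) / (5) = 2.0000
  q = (7 - (-4)·0.0000) / (-5) = -1.4000
Iteration 2:
  p = (12 - (-2)·-1.4000) / (5) = 1.8400
  q = (7 - (-4)·2.0000) / (-5) = -3.0000
Iteration 3:
  p = (12 - (-2)·-3.0000) / (5) = 1.2000
  q = (7 - (-4)·1.8400) / (-5) = -2.8720
Residual b − A·x = (0.2560, -2.5600); ∞-norm = 2.5600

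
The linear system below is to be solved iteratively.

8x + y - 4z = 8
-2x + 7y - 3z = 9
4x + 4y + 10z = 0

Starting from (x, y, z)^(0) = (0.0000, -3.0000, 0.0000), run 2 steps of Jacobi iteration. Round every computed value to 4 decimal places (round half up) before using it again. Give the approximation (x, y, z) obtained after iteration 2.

(1.4393, 2.1929, -1.0643)

Iteration 1:
  x = (8 - (1)·-3.0000 - (-4)·0.0000) / (8) = 1.3750
  y = (9 - (-2)·0.0000 - (-3)·0.0000) / (7) = 1.2857
  z = (0 - (4)·0.0000 - (4)·-3.0000) / (10) = 1.2000
Iteration 2:
  x = (8 - (1)·1.2857 - (-4)·1.2000) / (8) = 1.4393
  y = (9 - (-2)·1.3750 - (-3)·1.2000) / (7) = 2.1929
  z = (0 - (4)·1.3750 - (4)·1.2857) / (10) = -1.0643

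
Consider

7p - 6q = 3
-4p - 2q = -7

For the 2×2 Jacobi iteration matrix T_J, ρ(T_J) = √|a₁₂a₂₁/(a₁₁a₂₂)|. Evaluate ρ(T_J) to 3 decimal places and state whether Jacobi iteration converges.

1.309

a₁₂a₂₁/(a₁₁a₂₂) = (-6)·(-4) / ((7)·(-2)) = -1.714286
ρ = √|-1.714286| = √1.714286 = 1.309
ρ > 1, so Jacobi diverges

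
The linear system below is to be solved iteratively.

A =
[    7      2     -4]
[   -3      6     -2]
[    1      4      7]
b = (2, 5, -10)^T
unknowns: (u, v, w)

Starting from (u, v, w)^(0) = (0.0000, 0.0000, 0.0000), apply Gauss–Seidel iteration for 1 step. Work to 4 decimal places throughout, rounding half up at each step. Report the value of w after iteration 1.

Iteration 1:
  u = (2 - (2)·0.0000 - (-4)·0.0000) / (7) = 0.2857
  v = (5 - (-3)·0.2857 - (-2)·0.0000) / (6) = 0.9762
  w = (-10 - (1)·0.2857 - (4)·0.9762) / (7) = -2.0272

-2.0272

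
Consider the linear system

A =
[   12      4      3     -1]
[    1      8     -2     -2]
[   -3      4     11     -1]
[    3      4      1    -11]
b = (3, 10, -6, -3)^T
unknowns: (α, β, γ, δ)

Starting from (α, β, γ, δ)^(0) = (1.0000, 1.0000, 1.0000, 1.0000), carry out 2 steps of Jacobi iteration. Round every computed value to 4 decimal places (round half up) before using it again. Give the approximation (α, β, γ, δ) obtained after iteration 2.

(-0.0720, 1.3949, -1.1136, 0.7459)

Iteration 1:
  α = (3 - (4)·1.0000 - (3)·1.0000 - (-1)·1.0000) / (12) = -0.2500
  β = (10 - (1)·1.0000 - (-2)·1.0000 - (-2)·1.0000) / (8) = 1.6250
  γ = (-6 - (-3)·1.0000 - (4)·1.0000 - (-1)·1.0000) / (11) = -0.5455
  δ = (-3 - (3)·1.0000 - (4)·1.0000 - (1)·1.0000) / (-11) = 1.0000
Iteration 2:
  α = (3 - (4)·1.6250 - (3)·-0.5455 - (-1)·1.0000) / (12) = -0.0720
  β = (10 - (1)·-0.2500 - (-2)·-0.5455 - (-2)·1.0000) / (8) = 1.3949
  γ = (-6 - (-3)·-0.2500 - (4)·1.6250 - (-1)·1.0000) / (11) = -1.1136
  δ = (-3 - (3)·-0.2500 - (4)·1.6250 - (1)·-0.5455) / (-11) = 0.7459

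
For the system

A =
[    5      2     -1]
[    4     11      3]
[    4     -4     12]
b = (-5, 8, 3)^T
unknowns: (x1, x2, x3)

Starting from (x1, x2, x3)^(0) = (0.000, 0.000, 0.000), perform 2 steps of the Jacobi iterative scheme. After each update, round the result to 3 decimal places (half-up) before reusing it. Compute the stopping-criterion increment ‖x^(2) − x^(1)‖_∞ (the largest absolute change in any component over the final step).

Iteration 1:
  x1 = (-5 - (2)·0.000 - (-1)·0.000) / (5) = -1.000
  x2 = (8 - (4)·0.000 - (3)·0.000) / (11) = 0.727
  x3 = (3 - (4)·0.000 - (-4)·0.000) / (12) = 0.250
Iteration 2:
  x1 = (-5 - (2)·0.727 - (-1)·0.250) / (5) = -1.241
  x2 = (8 - (4)·-1.000 - (3)·0.250) / (11) = 1.023
  x3 = (3 - (4)·-1.000 - (-4)·0.727) / (12) = 0.826
Change: (-0.241, 0.296, 0.576) → max |·| = 0.576

0.576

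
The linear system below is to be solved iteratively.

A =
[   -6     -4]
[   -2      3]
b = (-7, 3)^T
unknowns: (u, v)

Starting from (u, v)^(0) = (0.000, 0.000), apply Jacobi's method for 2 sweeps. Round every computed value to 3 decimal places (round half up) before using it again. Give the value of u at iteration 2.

0.500

Iteration 1:
  u = (-7 - (-4)·0.000) / (-6) = 1.167
  v = (3 - (-2)·0.000) / (3) = 1.000
Iteration 2:
  u = (-7 - (-4)·1.000) / (-6) = 0.500
  v = (3 - (-2)·1.167) / (3) = 1.778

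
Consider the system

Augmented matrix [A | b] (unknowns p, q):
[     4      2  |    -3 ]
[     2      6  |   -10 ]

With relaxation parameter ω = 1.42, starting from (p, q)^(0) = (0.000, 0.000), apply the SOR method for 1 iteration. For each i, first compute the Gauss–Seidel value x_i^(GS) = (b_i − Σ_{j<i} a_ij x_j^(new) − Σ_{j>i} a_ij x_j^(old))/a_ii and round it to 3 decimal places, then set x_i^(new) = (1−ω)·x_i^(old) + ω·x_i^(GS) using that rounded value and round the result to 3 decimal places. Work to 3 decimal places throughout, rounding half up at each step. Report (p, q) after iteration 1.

Iteration 1:
  p: GS value = (-3 - (2)·0.000) / (4) = -0.750;  p ← (1−ω)·0.000 + ω·-0.750 = -1.065
  q: GS value = (-10 - (2)·-1.065) / (6) = -1.312;  q ← (1−ω)·0.000 + ω·-1.312 = -1.863

(-1.065, -1.863)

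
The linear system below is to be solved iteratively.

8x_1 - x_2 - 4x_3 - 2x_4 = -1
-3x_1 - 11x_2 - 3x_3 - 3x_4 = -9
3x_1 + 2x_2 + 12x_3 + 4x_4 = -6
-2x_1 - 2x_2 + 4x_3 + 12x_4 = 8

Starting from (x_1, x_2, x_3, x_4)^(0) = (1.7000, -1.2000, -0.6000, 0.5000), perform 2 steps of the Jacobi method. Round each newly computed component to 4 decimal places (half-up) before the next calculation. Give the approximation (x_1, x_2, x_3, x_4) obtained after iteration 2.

(-0.2856, 0.9250, -0.7678, 0.9525)

Iteration 1:
  x_1 = (-1 - (-1)·-1.2000 - (-4)·-0.6000 - (-2)·0.5000) / (8) = -0.4500
  x_2 = (-9 - (-3)·1.7000 - (-3)·-0.6000 - (-3)·0.5000) / (-11) = 0.3818
  x_3 = (-6 - (3)·1.7000 - (2)·-1.2000 - (4)·0.5000) / (12) = -0.8917
  x_4 = (8 - (-2)·1.7000 - (-2)·-1.2000 - (4)·-0.6000) / (12) = 0.9500
Iteration 2:
  x_1 = (-1 - (-1)·0.3818 - (-4)·-0.8917 - (-2)·0.9500) / (8) = -0.2856
  x_2 = (-9 - (-3)·-0.4500 - (-3)·-0.8917 - (-3)·0.9500) / (-11) = 0.9250
  x_3 = (-6 - (3)·-0.4500 - (2)·0.3818 - (4)·0.9500) / (12) = -0.7678
  x_4 = (8 - (-2)·-0.4500 - (-2)·0.3818 - (4)·-0.8917) / (12) = 0.9525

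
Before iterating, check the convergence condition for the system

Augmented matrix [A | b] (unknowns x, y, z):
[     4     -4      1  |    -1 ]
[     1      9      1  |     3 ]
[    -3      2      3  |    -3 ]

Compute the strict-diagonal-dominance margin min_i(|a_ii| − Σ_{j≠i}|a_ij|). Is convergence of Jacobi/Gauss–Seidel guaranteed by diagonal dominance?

row 1: |4| − (4+1) = -1
row 2: |9| − (1+1) = 7
row 3: |3| − (3+2) = -2
minimum over rows = -2 → not strictly diagonally dominant

-2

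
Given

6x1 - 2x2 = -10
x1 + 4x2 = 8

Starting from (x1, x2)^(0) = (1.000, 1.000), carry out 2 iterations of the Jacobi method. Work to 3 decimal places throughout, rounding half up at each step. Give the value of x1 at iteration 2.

Iteration 1:
  x1 = (-10 - (-2)·1.000) / (6) = -1.333
  x2 = (8 - (1)·1.000) / (4) = 1.750
Iteration 2:
  x1 = (-10 - (-2)·1.750) / (6) = -1.083
  x2 = (8 - (1)·-1.333) / (4) = 2.333

-1.083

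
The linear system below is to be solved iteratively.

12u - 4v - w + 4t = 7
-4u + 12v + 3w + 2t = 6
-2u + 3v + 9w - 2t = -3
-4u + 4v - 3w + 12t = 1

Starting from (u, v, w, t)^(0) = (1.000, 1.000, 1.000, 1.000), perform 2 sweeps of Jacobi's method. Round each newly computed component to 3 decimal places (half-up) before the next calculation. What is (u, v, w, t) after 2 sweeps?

(0.593, 0.722, -0.250, 0.111)

Iteration 1:
  u = (7 - (-4)·1.000 - (-1)·1.000 - (4)·1.000) / (12) = 0.667
  v = (6 - (-4)·1.000 - (3)·1.000 - (2)·1.000) / (12) = 0.417
  w = (-3 - (-2)·1.000 - (3)·1.000 - (-2)·1.000) / (9) = -0.222
  t = (1 - (-4)·1.000 - (4)·1.000 - (-3)·1.000) / (12) = 0.333
Iteration 2:
  u = (7 - (-4)·0.417 - (-1)·-0.222 - (4)·0.333) / (12) = 0.593
  v = (6 - (-4)·0.667 - (3)·-0.222 - (2)·0.333) / (12) = 0.722
  w = (-3 - (-2)·0.667 - (3)·0.417 - (-2)·0.333) / (9) = -0.250
  t = (1 - (-4)·0.667 - (4)·0.417 - (-3)·-0.222) / (12) = 0.111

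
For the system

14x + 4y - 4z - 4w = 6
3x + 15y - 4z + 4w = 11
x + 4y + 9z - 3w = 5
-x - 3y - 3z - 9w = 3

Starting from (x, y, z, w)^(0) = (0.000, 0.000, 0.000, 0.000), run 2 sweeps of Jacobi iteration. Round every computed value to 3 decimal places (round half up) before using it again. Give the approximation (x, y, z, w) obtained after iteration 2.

(0.283, 0.885, 0.071, -0.811)

Iteration 1:
  x = (6 - (4)·0.000 - (-4)·0.000 - (-4)·0.000) / (14) = 0.429
  y = (11 - (3)·0.000 - (-4)·0.000 - (4)·0.000) / (15) = 0.733
  z = (5 - (1)·0.000 - (4)·0.000 - (-3)·0.000) / (9) = 0.556
  w = (3 - (-1)·0.000 - (-3)·0.000 - (-3)·0.000) / (-9) = -0.333
Iteration 2:
  x = (6 - (4)·0.733 - (-4)·0.556 - (-4)·-0.333) / (14) = 0.283
  y = (11 - (3)·0.429 - (-4)·0.556 - (4)·-0.333) / (15) = 0.885
  z = (5 - (1)·0.429 - (4)·0.733 - (-3)·-0.333) / (9) = 0.071
  w = (3 - (-1)·0.429 - (-3)·0.733 - (-3)·0.556) / (-9) = -0.811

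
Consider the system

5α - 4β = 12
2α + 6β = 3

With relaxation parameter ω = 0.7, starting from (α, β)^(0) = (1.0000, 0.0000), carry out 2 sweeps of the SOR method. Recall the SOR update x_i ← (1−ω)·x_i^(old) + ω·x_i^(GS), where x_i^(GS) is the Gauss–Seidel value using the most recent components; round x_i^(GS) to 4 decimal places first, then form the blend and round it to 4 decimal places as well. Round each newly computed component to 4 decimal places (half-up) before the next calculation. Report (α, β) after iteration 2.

Iteration 1:
  α: GS value = (12 - (-4)·0.0000) / (5) = 2.4000;  α ← (1−ω)·1.0000 + ω·2.4000 = 1.9800
  β: GS value = (3 - (2)·1.9800) / (6) = -0.1600;  β ← (1−ω)·0.0000 + ω·-0.1600 = -0.1120
Iteration 2:
  α: GS value = (12 - (-4)·-0.1120) / (5) = 2.3104;  α ← (1−ω)·1.9800 + ω·2.3104 = 2.2113
  β: GS value = (3 - (2)·2.2113) / (6) = -0.2371;  β ← (1−ω)·-0.1120 + ω·-0.2371 = -0.1996

(2.2113, -0.1996)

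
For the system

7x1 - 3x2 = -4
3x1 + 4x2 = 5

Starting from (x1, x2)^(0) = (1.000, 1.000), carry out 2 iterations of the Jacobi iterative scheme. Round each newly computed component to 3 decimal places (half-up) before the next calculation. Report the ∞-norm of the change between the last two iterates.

0.857

Iteration 1:
  x1 = (-4 - (-3)·1.000) / (7) = -0.143
  x2 = (5 - (3)·1.000) / (4) = 0.500
Iteration 2:
  x1 = (-4 - (-3)·0.500) / (7) = -0.357
  x2 = (5 - (3)·-0.143) / (4) = 1.357
Change: (-0.214, 0.857) → max |·| = 0.857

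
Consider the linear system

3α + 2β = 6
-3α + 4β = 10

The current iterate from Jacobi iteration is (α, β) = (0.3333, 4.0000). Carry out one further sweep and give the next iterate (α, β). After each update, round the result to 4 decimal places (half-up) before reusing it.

One sweep:
  α = (6 - (2)·4.0000) / (3) = -0.6667
  β = (10 - (-3)·0.3333) / (4) = 2.7500

(-0.6667, 2.7500)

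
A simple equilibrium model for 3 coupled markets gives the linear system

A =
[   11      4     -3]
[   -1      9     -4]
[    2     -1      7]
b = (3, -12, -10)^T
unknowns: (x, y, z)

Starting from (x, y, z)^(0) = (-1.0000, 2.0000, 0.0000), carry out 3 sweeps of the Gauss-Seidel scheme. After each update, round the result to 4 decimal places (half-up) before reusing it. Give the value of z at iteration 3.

Iteration 1:
  x = (3 - (4)·2.0000 - (-3)·0.0000) / (11) = -0.4545
  y = (-12 - (-1)·-0.4545 - (-4)·0.0000) / (9) = -1.3838
  z = (-10 - (2)·-0.4545 - (-1)·-1.3838) / (7) = -1.4964
Iteration 2:
  x = (3 - (4)·-1.3838 - (-3)·-1.4964) / (11) = 0.3678
  y = (-12 - (-1)·0.3678 - (-4)·-1.4964) / (9) = -1.9575
  z = (-10 - (2)·0.3678 - (-1)·-1.9575) / (7) = -1.8133
Iteration 3:
  x = (3 - (4)·-1.9575 - (-3)·-1.8133) / (11) = 0.4900
  y = (-12 - (-1)·0.4900 - (-4)·-1.8133) / (9) = -2.0848
  z = (-10 - (2)·0.4900 - (-1)·-2.0848) / (7) = -1.8664

-1.8664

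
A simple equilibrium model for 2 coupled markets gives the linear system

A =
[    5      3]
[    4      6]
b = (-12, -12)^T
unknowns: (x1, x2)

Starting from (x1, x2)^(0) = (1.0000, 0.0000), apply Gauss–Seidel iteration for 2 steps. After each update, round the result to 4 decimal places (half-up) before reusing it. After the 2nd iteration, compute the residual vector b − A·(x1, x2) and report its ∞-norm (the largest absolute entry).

Iteration 1:
  x1 = (-12 - (3)·0.0000) / (5) = -2.4000
  x2 = (-12 - (4)·-2.4000) / (6) = -0.4000
Iteration 2:
  x1 = (-12 - (3)·-0.4000) / (5) = -2.1600
  x2 = (-12 - (4)·-2.1600) / (6) = -0.5600
Residual b − A·x = (0.4800, 0.0000); ∞-norm = 0.4800

0.4800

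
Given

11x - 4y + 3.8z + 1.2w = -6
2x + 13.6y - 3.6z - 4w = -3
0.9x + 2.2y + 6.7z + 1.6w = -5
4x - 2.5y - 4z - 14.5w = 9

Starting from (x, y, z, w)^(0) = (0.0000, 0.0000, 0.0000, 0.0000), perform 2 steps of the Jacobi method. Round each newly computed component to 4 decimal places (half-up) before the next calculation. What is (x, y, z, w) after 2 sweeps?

Iteration 1:
  x = (-6 - (-4)·0.0000 - (3.8)·0.0000 - (1.2)·0.0000) / (11) = -0.5455
  y = (-3 - (2)·0.0000 - (-3.6)·0.0000 - (-4)·0.0000) / (13.6) = -0.2206
  z = (-5 - (0.9)·0.0000 - (2.2)·0.0000 - (1.6)·0.0000) / (6.7) = -0.7463
  w = (9 - (4)·0.0000 - (-2.5)·0.0000 - (-4)·0.0000) / (-14.5) = -0.6207
Iteration 2:
  x = (-6 - (-4)·-0.2206 - (3.8)·-0.7463 - (1.2)·-0.6207) / (11) = -0.3001
  y = (-3 - (2)·-0.5455 - (-3.6)·-0.7463 - (-4)·-0.6207) / (13.6) = -0.5205
  z = (-5 - (0.9)·-0.5455 - (2.2)·-0.2206 - (1.6)·-0.6207) / (6.7) = -0.4523
  w = (9 - (4)·-0.5455 - (-2.5)·-0.2206 - (-4)·-0.7463) / (-14.5) = -0.5273

(-0.3001, -0.5205, -0.4523, -0.5273)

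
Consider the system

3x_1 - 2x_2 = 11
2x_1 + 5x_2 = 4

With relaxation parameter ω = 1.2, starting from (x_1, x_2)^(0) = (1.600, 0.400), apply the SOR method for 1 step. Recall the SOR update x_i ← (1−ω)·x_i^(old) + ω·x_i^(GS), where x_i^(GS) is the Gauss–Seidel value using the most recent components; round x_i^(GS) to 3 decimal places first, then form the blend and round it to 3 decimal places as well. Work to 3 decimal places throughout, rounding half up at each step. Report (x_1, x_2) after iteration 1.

(4.400, -1.232)

Iteration 1:
  x_1: GS value = (11 - (-2)·0.400) / (3) = 3.933;  x_1 ← (1−ω)·1.600 + ω·3.933 = 4.400
  x_2: GS value = (4 - (2)·4.400) / (5) = -0.960;  x_2 ← (1−ω)·0.400 + ω·-0.960 = -1.232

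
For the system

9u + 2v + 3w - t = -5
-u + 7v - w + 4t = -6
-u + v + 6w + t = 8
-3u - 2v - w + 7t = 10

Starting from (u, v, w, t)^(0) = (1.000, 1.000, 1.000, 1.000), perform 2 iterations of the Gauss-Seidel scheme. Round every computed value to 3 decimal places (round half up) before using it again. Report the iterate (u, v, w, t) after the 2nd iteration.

Iteration 1:
  u = (-5 - (2)·1.000 - (3)·1.000 - (-1)·1.000) / (9) = -1.000
  v = (-6 - (-1)·-1.000 - (-1)·1.000 - (4)·1.000) / (7) = -1.429
  w = (8 - (-1)·-1.000 - (1)·-1.429 - (1)·1.000) / (6) = 1.238
  t = (10 - (-3)·-1.000 - (-2)·-1.429 - (-1)·1.238) / (7) = 0.769
Iteration 2:
  u = (-5 - (2)·-1.429 - (3)·1.238 - (-1)·0.769) / (9) = -0.565
  v = (-6 - (-1)·-0.565 - (-1)·1.238 - (4)·0.769) / (7) = -1.200
  w = (8 - (-1)·-0.565 - (1)·-1.200 - (1)·0.769) / (6) = 1.311
  t = (10 - (-3)·-0.565 - (-2)·-1.200 - (-1)·1.311) / (7) = 1.031

(-0.565, -1.200, 1.311, 1.031)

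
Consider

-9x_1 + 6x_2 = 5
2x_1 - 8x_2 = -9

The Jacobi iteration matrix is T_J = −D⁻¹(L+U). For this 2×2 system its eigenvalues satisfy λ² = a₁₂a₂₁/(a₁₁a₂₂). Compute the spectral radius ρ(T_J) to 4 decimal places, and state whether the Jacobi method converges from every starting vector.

a₁₂a₂₁/(a₁₁a₂₂) = (6)·(2) / ((-9)·(-8)) = 0.166667
ρ = √|0.166667| = √0.166667 = 0.4082
ρ < 1, so Jacobi converges

0.4082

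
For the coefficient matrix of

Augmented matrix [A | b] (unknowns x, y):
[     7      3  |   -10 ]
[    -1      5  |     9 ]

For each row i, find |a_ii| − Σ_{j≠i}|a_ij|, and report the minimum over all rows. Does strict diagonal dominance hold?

4

row 1: |7| − (3) = 4
row 2: |5| − (1) = 4
minimum over rows = 4 → strictly diagonally dominant (convergence guaranteed)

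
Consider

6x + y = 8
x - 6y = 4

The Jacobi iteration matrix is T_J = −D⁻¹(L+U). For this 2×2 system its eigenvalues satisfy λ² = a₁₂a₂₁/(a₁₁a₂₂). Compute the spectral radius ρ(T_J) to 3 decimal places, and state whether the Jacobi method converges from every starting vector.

0.167

a₁₂a₂₁/(a₁₁a₂₂) = (1)·(1) / ((6)·(-6)) = -0.027778
ρ = √|-0.027778| = √0.027778 = 0.167
ρ < 1, so Jacobi converges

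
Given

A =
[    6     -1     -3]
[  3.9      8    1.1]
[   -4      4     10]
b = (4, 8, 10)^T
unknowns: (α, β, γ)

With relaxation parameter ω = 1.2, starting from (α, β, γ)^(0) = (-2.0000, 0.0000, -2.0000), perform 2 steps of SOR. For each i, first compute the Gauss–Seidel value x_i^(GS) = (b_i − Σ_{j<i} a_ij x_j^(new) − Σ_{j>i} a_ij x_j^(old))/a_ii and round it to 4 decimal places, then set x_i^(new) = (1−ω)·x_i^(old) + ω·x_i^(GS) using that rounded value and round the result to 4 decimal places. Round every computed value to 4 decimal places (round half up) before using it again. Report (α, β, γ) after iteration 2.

(1.6254, -0.1997, 1.9029)

Iteration 1:
  α: GS value = (4 - (-1)·0.0000 - (-3)·-2.0000) / (6) = -0.3333;  α ← (1−ω)·-2.0000 + ω·-0.3333 = 0.0000
  β: GS value = (8 - (3.9)·0.0000 - (1.1)·-2.0000) / (8) = 1.2750;  β ← (1−ω)·0.0000 + ω·1.2750 = 1.5300
  γ: GS value = (10 - (-4)·0.0000 - (4)·1.5300) / (10) = 0.3880;  γ ← (1−ω)·-2.0000 + ω·0.3880 = 0.8656
Iteration 2:
  α: GS value = (4 - (-1)·1.5300 - (-3)·0.8656) / (6) = 1.3545;  α ← (1−ω)·0.0000 + ω·1.3545 = 1.6254
  β: GS value = (8 - (3.9)·1.6254 - (1.1)·0.8656) / (8) = 0.0886;  β ← (1−ω)·1.5300 + ω·0.0886 = -0.1997
  γ: GS value = (10 - (-4)·1.6254 - (4)·-0.1997) / (10) = 1.7300;  γ ← (1−ω)·0.8656 + ω·1.7300 = 1.9029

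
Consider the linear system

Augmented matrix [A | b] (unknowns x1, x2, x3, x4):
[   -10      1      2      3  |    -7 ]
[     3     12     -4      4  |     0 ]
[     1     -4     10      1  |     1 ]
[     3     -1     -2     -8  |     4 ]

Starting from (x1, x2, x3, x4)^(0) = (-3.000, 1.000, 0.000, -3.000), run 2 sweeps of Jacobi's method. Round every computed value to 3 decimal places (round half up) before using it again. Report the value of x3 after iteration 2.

0.985

Iteration 1:
  x1 = (-7 - (1)·1.000 - (2)·0.000 - (3)·-3.000) / (-10) = -0.100
  x2 = (0 - (3)·-3.000 - (-4)·0.000 - (4)·-3.000) / (12) = 1.750
  x3 = (1 - (1)·-3.000 - (-4)·1.000 - (1)·-3.000) / (10) = 1.100
  x4 = (4 - (3)·-3.000 - (-1)·1.000 - (-2)·0.000) / (-8) = -1.750
Iteration 2:
  x1 = (-7 - (1)·1.750 - (2)·1.100 - (3)·-1.750) / (-10) = 0.570
  x2 = (0 - (3)·-0.100 - (-4)·1.100 - (4)·-1.750) / (12) = 0.975
  x3 = (1 - (1)·-0.100 - (-4)·1.750 - (1)·-1.750) / (10) = 0.985
  x4 = (4 - (3)·-0.100 - (-1)·1.750 - (-2)·1.100) / (-8) = -1.031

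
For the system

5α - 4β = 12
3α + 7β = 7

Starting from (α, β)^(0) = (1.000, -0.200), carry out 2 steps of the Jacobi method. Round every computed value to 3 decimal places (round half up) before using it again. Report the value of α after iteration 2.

2.857

Iteration 1:
  α = (12 - (-4)·-0.200) / (5) = 2.240
  β = (7 - (3)·1.000) / (7) = 0.571
Iteration 2:
  α = (12 - (-4)·0.571) / (5) = 2.857
  β = (7 - (3)·2.240) / (7) = 0.040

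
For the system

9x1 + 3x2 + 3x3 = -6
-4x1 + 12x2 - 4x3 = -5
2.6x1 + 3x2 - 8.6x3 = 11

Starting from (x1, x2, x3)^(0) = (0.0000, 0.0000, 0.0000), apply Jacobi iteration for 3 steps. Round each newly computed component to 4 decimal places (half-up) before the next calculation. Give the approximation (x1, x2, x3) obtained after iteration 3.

(0.2304, -0.9925, -1.6813)

Iteration 1:
  x1 = (-6 - (3)·0.0000 - (3)·0.0000) / (9) = -0.6667
  x2 = (-5 - (-4)·0.0000 - (-4)·0.0000) / (12) = -0.4167
  x3 = (11 - (2.6)·0.0000 - (3)·0.0000) / (-8.6) = -1.2791
Iteration 2:
  x1 = (-6 - (3)·-0.4167 - (3)·-1.2791) / (9) = -0.1014
  x2 = (-5 - (-4)·-0.6667 - (-4)·-1.2791) / (12) = -1.0653
  x3 = (11 - (2.6)·-0.6667 - (3)·-0.4167) / (-8.6) = -1.6260
Iteration 3:
  x1 = (-6 - (3)·-1.0653 - (3)·-1.6260) / (9) = 0.2304
  x2 = (-5 - (-4)·-0.1014 - (-4)·-1.6260) / (12) = -0.9925
  x3 = (11 - (2.6)·-0.1014 - (3)·-1.0653) / (-8.6) = -1.6813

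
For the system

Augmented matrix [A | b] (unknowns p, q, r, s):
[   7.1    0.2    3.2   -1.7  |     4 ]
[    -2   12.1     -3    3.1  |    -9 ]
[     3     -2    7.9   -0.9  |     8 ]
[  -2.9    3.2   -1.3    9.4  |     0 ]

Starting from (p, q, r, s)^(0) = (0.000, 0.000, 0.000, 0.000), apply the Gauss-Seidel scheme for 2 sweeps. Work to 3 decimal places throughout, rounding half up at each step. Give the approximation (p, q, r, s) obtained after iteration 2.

Iteration 1:
  p = (4 - (0.2)·0.000 - (3.2)·0.000 - (-1.7)·0.000) / (7.1) = 0.563
  q = (-9 - (-2)·0.563 - (-3)·0.000 - (3.1)·0.000) / (12.1) = -0.651
  r = (8 - (3)·0.563 - (-2)·-0.651 - (-0.9)·0.000) / (7.9) = 0.634
  s = (0 - (-2.9)·0.563 - (3.2)·-0.651 - (-1.3)·0.634) / (9.4) = 0.483
Iteration 2:
  p = (4 - (0.2)·-0.651 - (3.2)·0.634 - (-1.7)·0.483) / (7.1) = 0.412
  q = (-9 - (-2)·0.412 - (-3)·0.634 - (3.1)·0.483) / (12.1) = -0.642
  r = (8 - (3)·0.412 - (-2)·-0.642 - (-0.9)·0.483) / (7.9) = 0.749
  s = (0 - (-2.9)·0.412 - (3.2)·-0.642 - (-1.3)·0.749) / (9.4) = 0.449

(0.412, -0.642, 0.749, 0.449)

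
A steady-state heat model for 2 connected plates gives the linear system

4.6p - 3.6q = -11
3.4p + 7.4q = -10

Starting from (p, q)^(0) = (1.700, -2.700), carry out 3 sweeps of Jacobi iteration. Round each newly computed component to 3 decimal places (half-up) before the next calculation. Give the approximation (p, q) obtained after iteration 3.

Iteration 1:
  p = (-11 - (-3.6)·-2.700) / (4.6) = -4.504
  q = (-10 - (3.4)·1.700) / (7.4) = -2.132
Iteration 2:
  p = (-11 - (-3.6)·-2.132) / (4.6) = -4.060
  q = (-10 - (3.4)·-4.504) / (7.4) = 0.718
Iteration 3:
  p = (-11 - (-3.6)·0.718) / (4.6) = -1.829
  q = (-10 - (3.4)·-4.060) / (7.4) = 0.514

(-1.829, 0.514)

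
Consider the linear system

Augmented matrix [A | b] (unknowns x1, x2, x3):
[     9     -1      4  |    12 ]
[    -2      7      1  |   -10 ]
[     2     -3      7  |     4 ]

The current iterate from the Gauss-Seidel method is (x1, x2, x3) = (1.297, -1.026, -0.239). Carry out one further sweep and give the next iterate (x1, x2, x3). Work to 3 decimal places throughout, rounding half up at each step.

One sweep:
  x1 = (12 - (-1)·-1.026 - (4)·-0.239) / (9) = 1.326
  x2 = (-10 - (-2)·1.326 - (1)·-0.239) / (7) = -1.016
  x3 = (4 - (2)·1.326 - (-3)·-1.016) / (7) = -0.243

(1.326, -1.016, -0.243)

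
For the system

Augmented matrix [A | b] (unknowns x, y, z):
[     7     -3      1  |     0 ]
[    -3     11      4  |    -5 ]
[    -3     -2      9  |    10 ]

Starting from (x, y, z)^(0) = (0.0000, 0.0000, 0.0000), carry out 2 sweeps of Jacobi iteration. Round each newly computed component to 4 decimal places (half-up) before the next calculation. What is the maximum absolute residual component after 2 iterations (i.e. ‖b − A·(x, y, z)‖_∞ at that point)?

Iteration 1:
  x = (0 - (-3)·0.0000 - (1)·0.0000) / (7) = 0.0000
  y = (-5 - (-3)·0.0000 - (4)·0.0000) / (11) = -0.4545
  z = (10 - (-3)·0.0000 - (-2)·0.0000) / (9) = 1.1111
Iteration 2:
  x = (0 - (-3)·-0.4545 - (1)·1.1111) / (7) = -0.3535
  y = (-5 - (-3)·0.0000 - (4)·1.1111) / (11) = -0.8586
  z = (10 - (-3)·0.0000 - (-2)·-0.4545) / (9) = 1.0101
Residual b − A·x = (-1.1114, -0.6563, -1.8686); ∞-norm = 1.8686

1.8686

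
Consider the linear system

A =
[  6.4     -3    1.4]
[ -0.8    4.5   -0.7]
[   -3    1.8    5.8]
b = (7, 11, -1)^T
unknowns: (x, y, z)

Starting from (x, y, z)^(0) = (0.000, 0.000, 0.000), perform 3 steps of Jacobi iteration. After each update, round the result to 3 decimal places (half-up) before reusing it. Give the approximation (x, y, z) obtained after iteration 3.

(2.398, 2.792, 0.195)

Iteration 1:
  x = (7 - (-3)·0.000 - (1.4)·0.000) / (6.4) = 1.094
  y = (11 - (-0.8)·0.000 - (-0.7)·0.000) / (4.5) = 2.444
  z = (-1 - (-3)·0.000 - (1.8)·0.000) / (5.8) = -0.172
Iteration 2:
  x = (7 - (-3)·2.444 - (1.4)·-0.172) / (6.4) = 2.277
  y = (11 - (-0.8)·1.094 - (-0.7)·-0.172) / (4.5) = 2.612
  z = (-1 - (-3)·1.094 - (1.8)·2.444) / (5.8) = -0.365
Iteration 3:
  x = (7 - (-3)·2.612 - (1.4)·-0.365) / (6.4) = 2.398
  y = (11 - (-0.8)·2.277 - (-0.7)·-0.365) / (4.5) = 2.792
  z = (-1 - (-3)·2.277 - (1.8)·2.612) / (5.8) = 0.195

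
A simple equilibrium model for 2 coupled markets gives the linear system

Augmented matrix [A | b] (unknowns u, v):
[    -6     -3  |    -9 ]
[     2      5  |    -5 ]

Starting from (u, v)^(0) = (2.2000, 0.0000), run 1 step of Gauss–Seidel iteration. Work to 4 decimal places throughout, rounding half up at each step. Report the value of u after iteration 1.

Iteration 1:
  u = (-9 - (-3)·0.0000) / (-6) = 1.5000
  v = (-5 - (2)·1.5000) / (5) = -1.6000

1.5000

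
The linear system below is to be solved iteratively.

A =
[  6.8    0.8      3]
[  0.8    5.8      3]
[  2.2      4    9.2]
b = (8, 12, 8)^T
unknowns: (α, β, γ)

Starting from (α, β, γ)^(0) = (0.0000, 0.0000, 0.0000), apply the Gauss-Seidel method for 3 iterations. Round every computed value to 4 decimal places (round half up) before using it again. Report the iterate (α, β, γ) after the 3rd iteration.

(1.0563, 2.0648, -0.2808)

Iteration 1:
  α = (8 - (0.8)·0.0000 - (3)·0.0000) / (6.8) = 1.1765
  β = (12 - (0.8)·1.1765 - (3)·0.0000) / (5.8) = 1.9067
  γ = (8 - (2.2)·1.1765 - (4)·1.9067) / (9.2) = -0.2408
Iteration 2:
  α = (8 - (0.8)·1.9067 - (3)·-0.2408) / (6.8) = 1.0584
  β = (12 - (0.8)·1.0584 - (3)·-0.2408) / (5.8) = 2.0475
  γ = (8 - (2.2)·1.0584 - (4)·2.0475) / (9.2) = -0.2737
Iteration 3:
  α = (8 - (0.8)·2.0475 - (3)·-0.2737) / (6.8) = 1.0563
  β = (12 - (0.8)·1.0563 - (3)·-0.2737) / (5.8) = 2.0648
  γ = (8 - (2.2)·1.0563 - (4)·2.0648) / (9.2) = -0.2808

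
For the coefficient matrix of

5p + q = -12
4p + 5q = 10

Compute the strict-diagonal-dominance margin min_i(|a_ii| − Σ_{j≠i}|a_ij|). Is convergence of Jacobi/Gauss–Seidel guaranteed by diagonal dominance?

1

row 1: |5| − (1) = 4
row 2: |5| − (4) = 1
minimum over rows = 1 → strictly diagonally dominant (convergence guaranteed)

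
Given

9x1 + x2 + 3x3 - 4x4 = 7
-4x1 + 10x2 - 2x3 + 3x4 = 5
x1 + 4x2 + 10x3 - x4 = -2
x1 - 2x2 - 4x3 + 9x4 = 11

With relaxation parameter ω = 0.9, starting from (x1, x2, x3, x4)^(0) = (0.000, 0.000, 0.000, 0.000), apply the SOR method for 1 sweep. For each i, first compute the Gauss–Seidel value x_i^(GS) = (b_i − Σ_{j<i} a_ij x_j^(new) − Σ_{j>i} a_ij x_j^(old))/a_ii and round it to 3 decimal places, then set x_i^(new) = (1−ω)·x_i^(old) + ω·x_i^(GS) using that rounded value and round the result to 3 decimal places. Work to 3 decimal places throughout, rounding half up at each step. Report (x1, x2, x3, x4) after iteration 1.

Iteration 1:
  x1: GS value = (7 - (1)·0.000 - (3)·0.000 - (-4)·0.000) / (9) = 0.778;  x1 ← (1−ω)·0.000 + ω·0.778 = 0.700
  x2: GS value = (5 - (-4)·0.700 - (-2)·0.000 - (3)·0.000) / (10) = 0.780;  x2 ← (1−ω)·0.000 + ω·0.780 = 0.702
  x3: GS value = (-2 - (1)·0.700 - (4)·0.702 - (-1)·0.000) / (10) = -0.551;  x3 ← (1−ω)·0.000 + ω·-0.551 = -0.496
  x4: GS value = (11 - (1)·0.700 - (-2)·0.702 - (-4)·-0.496) / (9) = 1.080;  x4 ← (1−ω)·0.000 + ω·1.080 = 0.972

(0.700, 0.702, -0.496, 0.972)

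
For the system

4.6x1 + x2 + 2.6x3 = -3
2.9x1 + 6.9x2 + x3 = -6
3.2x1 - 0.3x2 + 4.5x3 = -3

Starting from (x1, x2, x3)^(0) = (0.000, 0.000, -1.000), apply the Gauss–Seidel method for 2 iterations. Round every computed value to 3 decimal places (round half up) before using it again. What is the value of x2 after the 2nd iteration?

Iteration 1:
  x1 = (-3 - (1)·0.000 - (2.6)·-1.000) / (4.6) = -0.087
  x2 = (-6 - (2.9)·-0.087 - (1)·-1.000) / (6.9) = -0.688
  x3 = (-3 - (3.2)·-0.087 - (-0.3)·-0.688) / (4.5) = -0.651
Iteration 2:
  x1 = (-3 - (1)·-0.688 - (2.6)·-0.651) / (4.6) = -0.135
  x2 = (-6 - (2.9)·-0.135 - (1)·-0.651) / (6.9) = -0.718
  x3 = (-3 - (3.2)·-0.135 - (-0.3)·-0.718) / (4.5) = -0.619

-0.718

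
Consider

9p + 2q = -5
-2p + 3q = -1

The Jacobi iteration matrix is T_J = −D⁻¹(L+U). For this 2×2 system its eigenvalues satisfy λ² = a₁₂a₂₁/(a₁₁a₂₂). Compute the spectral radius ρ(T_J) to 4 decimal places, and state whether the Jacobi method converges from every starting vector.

a₁₂a₂₁/(a₁₁a₂₂) = (2)·(-2) / ((9)·(3)) = -0.148148
ρ = √|-0.148148| = √0.148148 = 0.3849
ρ < 1, so Jacobi converges

0.3849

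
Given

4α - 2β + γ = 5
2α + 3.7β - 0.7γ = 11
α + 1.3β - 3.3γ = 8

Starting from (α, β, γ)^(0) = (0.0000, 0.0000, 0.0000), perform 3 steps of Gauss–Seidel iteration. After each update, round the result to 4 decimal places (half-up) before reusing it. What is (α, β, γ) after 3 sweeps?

(2.1773, 1.5886, -1.1386)

Iteration 1:
  α = (5 - (-2)·0.0000 - (1)·0.0000) / (4) = 1.2500
  β = (11 - (2)·1.2500 - (-0.7)·0.0000) / (3.7) = 2.2973
  γ = (8 - (1)·1.2500 - (1.3)·2.2973) / (-3.3) = -1.1405
Iteration 2:
  α = (5 - (-2)·2.2973 - (1)·-1.1405) / (4) = 2.6838
  β = (11 - (2)·2.6838 - (-0.7)·-1.1405) / (3.7) = 1.3065
  γ = (8 - (1)·2.6838 - (1.3)·1.3065) / (-3.3) = -1.0963
Iteration 3:
  α = (5 - (-2)·1.3065 - (1)·-1.0963) / (4) = 2.1773
  β = (11 - (2)·2.1773 - (-0.7)·-1.0963) / (3.7) = 1.5886
  γ = (8 - (1)·2.1773 - (1.3)·1.5886) / (-3.3) = -1.1386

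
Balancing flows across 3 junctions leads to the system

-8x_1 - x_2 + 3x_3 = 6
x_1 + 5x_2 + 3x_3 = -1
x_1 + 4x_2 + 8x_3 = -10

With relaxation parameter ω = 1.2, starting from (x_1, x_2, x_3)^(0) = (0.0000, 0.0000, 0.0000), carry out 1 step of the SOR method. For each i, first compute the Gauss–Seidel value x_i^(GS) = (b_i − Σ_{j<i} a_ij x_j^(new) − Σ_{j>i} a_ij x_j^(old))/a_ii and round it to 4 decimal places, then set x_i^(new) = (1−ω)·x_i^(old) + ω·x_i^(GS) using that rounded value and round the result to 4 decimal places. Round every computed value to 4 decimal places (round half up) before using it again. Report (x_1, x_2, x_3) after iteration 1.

(-0.9000, -0.0240, -1.3506)

Iteration 1:
  x_1: GS value = (6 - (-1)·0.0000 - (3)·0.0000) / (-8) = -0.7500;  x_1 ← (1−ω)·0.0000 + ω·-0.7500 = -0.9000
  x_2: GS value = (-1 - (1)·-0.9000 - (3)·0.0000) / (5) = -0.0200;  x_2 ← (1−ω)·0.0000 + ω·-0.0200 = -0.0240
  x_3: GS value = (-10 - (1)·-0.9000 - (4)·-0.0240) / (8) = -1.1255;  x_3 ← (1−ω)·0.0000 + ω·-1.1255 = -1.3506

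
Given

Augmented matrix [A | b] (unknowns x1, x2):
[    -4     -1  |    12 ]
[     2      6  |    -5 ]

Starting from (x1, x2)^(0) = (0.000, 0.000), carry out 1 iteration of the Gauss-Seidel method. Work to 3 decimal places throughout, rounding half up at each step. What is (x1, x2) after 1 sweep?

(-3.000, 0.167)

Iteration 1:
  x1 = (12 - (-1)·0.000) / (-4) = -3.000
  x2 = (-5 - (2)·-3.000) / (6) = 0.167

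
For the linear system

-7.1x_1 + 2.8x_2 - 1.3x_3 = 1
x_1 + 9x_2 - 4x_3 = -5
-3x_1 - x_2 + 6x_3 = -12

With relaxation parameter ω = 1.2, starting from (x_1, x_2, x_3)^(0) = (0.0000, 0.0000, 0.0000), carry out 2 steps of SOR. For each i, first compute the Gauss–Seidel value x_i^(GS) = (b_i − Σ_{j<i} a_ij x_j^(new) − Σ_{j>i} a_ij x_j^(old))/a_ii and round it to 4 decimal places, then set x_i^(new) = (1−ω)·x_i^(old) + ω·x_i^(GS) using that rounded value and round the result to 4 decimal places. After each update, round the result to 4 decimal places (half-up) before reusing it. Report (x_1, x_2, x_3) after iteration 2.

Iteration 1:
  x_1: GS value = (1 - (2.8)·0.0000 - (-1.3)·0.0000) / (-7.1) = -0.1408;  x_1 ← (1−ω)·0.0000 + ω·-0.1408 = -0.1690
  x_2: GS value = (-5 - (1)·-0.1690 - (-4)·0.0000) / (9) = -0.5368;  x_2 ← (1−ω)·0.0000 + ω·-0.5368 = -0.6442
  x_3: GS value = (-12 - (-3)·-0.1690 - (-1)·-0.6442) / (6) = -2.1919;  x_3 ← (1−ω)·0.0000 + ω·-2.1919 = -2.6303
Iteration 2:
  x_1: GS value = (1 - (2.8)·-0.6442 - (-1.3)·-2.6303) / (-7.1) = 0.0867;  x_1 ← (1−ω)·-0.1690 + ω·0.0867 = 0.1378
  x_2: GS value = (-5 - (1)·0.1378 - (-4)·-2.6303) / (9) = -1.7399;  x_2 ← (1−ω)·-0.6442 + ω·-1.7399 = -1.9590
  x_3: GS value = (-12 - (-3)·0.1378 - (-1)·-1.9590) / (6) = -2.2576;  x_3 ← (1−ω)·-2.6303 + ω·-2.2576 = -2.1831

(0.1378, -1.9590, -2.1831)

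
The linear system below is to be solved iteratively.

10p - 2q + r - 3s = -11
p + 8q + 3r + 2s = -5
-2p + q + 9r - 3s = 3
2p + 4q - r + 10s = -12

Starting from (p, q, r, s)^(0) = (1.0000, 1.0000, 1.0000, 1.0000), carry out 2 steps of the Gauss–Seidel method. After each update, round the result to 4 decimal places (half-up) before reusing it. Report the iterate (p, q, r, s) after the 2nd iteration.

(-1.5558, -0.5379, -0.1296, -0.6866)

Iteration 1:
  p = (-11 - (-2)·1.0000 - (1)·1.0000 - (-3)·1.0000) / (10) = -0.7000
  q = (-5 - (1)·-0.7000 - (3)·1.0000 - (2)·1.0000) / (8) = -1.1625
  r = (3 - (-2)·-0.7000 - (1)·-1.1625 - (-3)·1.0000) / (9) = 0.6403
  s = (-12 - (2)·-0.7000 - (4)·-1.1625 - (-1)·0.6403) / (10) = -0.5310
Iteration 2:
  p = (-11 - (-2)·-1.1625 - (1)·0.6403 - (-3)·-0.5310) / (10) = -1.5558
  q = (-5 - (1)·-1.5558 - (3)·0.6403 - (2)·-0.5310) / (8) = -0.5379
  r = (3 - (-2)·-1.5558 - (1)·-0.5379 - (-3)·-0.5310) / (9) = -0.1296
  s = (-12 - (2)·-1.5558 - (4)·-0.5379 - (-1)·-0.1296) / (10) = -0.6866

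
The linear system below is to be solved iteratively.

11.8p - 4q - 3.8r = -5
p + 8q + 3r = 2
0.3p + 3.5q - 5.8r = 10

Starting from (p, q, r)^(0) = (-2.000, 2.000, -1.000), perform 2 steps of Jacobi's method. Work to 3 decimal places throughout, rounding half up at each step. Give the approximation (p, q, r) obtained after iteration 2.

Iteration 1:
  p = (-5 - (-4)·2.000 - (-3.8)·-1.000) / (11.8) = -0.068
  q = (2 - (1)·-2.000 - (3)·-1.000) / (8) = 0.875
  r = (10 - (0.3)·-2.000 - (3.5)·2.000) / (-5.8) = -0.621
Iteration 2:
  p = (-5 - (-4)·0.875 - (-3.8)·-0.621) / (11.8) = -0.327
  q = (2 - (1)·-0.068 - (3)·-0.621) / (8) = 0.491
  r = (10 - (0.3)·-0.068 - (3.5)·0.875) / (-5.8) = -1.200

(-0.327, 0.491, -1.200)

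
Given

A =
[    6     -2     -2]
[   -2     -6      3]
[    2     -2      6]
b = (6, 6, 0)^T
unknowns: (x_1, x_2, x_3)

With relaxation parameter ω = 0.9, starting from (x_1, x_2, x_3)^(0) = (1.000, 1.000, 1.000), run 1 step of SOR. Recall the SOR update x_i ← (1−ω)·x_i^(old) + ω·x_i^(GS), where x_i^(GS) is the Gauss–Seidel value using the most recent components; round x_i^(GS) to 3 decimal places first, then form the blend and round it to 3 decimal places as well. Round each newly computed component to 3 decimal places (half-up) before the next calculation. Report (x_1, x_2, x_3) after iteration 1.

(1.600, -0.830, -0.629)

Iteration 1:
  x_1: GS value = (6 - (-2)·1.000 - (-2)·1.000) / (6) = 1.667;  x_1 ← (1−ω)·1.000 + ω·1.667 = 1.600
  x_2: GS value = (6 - (-2)·1.600 - (3)·1.000) / (-6) = -1.033;  x_2 ← (1−ω)·1.000 + ω·-1.033 = -0.830
  x_3: GS value = (0 - (2)·1.600 - (-2)·-0.830) / (6) = -0.810;  x_3 ← (1−ω)·1.000 + ω·-0.810 = -0.629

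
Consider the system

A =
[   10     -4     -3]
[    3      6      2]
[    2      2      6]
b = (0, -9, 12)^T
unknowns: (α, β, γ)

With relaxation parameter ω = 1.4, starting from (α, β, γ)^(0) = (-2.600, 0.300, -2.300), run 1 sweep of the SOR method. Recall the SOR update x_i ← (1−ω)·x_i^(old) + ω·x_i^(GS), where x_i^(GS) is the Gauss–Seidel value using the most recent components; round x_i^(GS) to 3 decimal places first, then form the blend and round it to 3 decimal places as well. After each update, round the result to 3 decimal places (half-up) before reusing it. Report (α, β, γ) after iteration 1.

(0.242, -1.316, 4.221)

Iteration 1:
  α: GS value = (0 - (-4)·0.300 - (-3)·-2.300) / (10) = -0.570;  α ← (1−ω)·-2.600 + ω·-0.570 = 0.242
  β: GS value = (-9 - (3)·0.242 - (2)·-2.300) / (6) = -0.854;  β ← (1−ω)·0.300 + ω·-0.854 = -1.316
  γ: GS value = (12 - (2)·0.242 - (2)·-1.316) / (6) = 2.358;  γ ← (1−ω)·-2.300 + ω·2.358 = 4.221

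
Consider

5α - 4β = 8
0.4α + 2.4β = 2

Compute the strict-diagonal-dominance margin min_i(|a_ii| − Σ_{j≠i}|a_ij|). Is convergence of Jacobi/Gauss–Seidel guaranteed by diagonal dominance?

row 1: |5| − (4) = 1
row 2: |2.4| − (0.4) = 2
minimum over rows = 1 → strictly diagonally dominant (convergence guaranteed)

1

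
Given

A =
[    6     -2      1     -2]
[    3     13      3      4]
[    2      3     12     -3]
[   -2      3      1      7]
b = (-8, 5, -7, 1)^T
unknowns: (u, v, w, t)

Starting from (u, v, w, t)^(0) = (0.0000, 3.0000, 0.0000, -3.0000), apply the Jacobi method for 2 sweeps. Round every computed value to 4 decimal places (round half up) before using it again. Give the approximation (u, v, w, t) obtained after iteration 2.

Iteration 1:
  u = (-8 - (-2)·3.0000 - (1)·0.0000 - (-2)·-3.0000) / (6) = -1.3333
  v = (5 - (3)·0.0000 - (3)·0.0000 - (4)·-3.0000) / (13) = 1.3077
  w = (-7 - (2)·0.0000 - (3)·3.0000 - (-3)·-3.0000) / (12) = -2.0833
  t = (1 - (-2)·0.0000 - (3)·3.0000 - (1)·0.0000) / (7) = -1.1429
Iteration 2:
  u = (-8 - (-2)·1.3077 - (1)·-2.0833 - (-2)·-1.1429) / (6) = -0.9312
  v = (5 - (3)·-1.3333 - (3)·-2.0833 - (4)·-1.1429) / (13) = 1.5247
  w = (-7 - (2)·-1.3333 - (3)·1.3077 - (-3)·-1.1429) / (12) = -0.9738
  t = (1 - (-2)·-1.3333 - (3)·1.3077 - (1)·-2.0833) / (7) = -0.5009

(-0.9312, 1.5247, -0.9738, -0.5009)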